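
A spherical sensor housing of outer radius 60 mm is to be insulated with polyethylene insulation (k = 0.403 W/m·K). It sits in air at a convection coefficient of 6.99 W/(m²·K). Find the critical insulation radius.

r_cr ≈ 115 mm

For a sphere r_cr = 2k/h = 2×0.403/6.99
r_cr = 115 mm; since the bare radius (60 mm) is below r_cr, adding a thin layer of insulation will *increase* heat loss.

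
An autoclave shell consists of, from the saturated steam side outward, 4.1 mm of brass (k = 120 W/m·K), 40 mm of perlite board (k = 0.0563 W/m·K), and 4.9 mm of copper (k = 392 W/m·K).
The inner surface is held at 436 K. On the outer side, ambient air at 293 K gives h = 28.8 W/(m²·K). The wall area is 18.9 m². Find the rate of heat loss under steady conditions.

Q ≈ 3630 W

Thermal resistances in series:
R_brass = L/(kA) = 0.0041/(120×18.9) = 1.808×10^-6 K/W
R_perlite board = L/(kA) = 0.04/(0.0563×18.9) = 0.03759 K/W
R_copper = L/(kA) = 0.0049/(392×18.9) = 6.614×10^-7 K/W
R_outer film = 1/(h_o·A) = 1/(28.8×18.9) = 0.001837 K/W
R_total = 0.03943 K/W
Q = ΔT / R_total = 143 / 0.03943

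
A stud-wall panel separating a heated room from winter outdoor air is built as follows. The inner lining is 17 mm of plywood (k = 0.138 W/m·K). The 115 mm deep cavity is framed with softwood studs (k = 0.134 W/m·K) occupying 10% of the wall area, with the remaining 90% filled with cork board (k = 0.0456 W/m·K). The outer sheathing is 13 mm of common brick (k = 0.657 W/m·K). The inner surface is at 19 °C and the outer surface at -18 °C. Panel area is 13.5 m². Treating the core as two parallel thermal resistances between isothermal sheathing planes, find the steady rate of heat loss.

Q ≈ 221 W

Sheathing layers in series; stud and cavity paths in parallel between them.
R_inner = 0.017/(0.138×13.5) = 0.009125 K/W
R_stud  = 0.115/(0.134×0.1×13.5) = 0.6357 K/W
R_cav   = 0.115/(0.0456×0.9×13.5) = 0.2076 K/W
1/R_core = 1/R_stud + 1/R_cav → R_core = 0.1565 K/W
R_outer = 0.013/(0.657×13.5) = 0.001466 K/W
R_total = 0.1671 K/W
Q = ΔT/R_total = 37/0.1671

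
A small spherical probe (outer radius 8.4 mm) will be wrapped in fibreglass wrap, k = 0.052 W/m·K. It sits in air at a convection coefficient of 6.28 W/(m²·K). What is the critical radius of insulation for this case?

r_cr ≈ 16.6 mm

For a sphere r_cr = 2k/h = 2×0.052/6.28
r_cr = 16.6 mm; since the bare radius (8.4 mm) is below r_cr, adding a thin layer of insulation will *increase* heat loss.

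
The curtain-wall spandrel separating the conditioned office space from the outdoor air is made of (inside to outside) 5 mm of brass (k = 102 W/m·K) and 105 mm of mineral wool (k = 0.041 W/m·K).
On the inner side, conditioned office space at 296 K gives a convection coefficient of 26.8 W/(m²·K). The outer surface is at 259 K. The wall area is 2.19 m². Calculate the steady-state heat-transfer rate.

Thermal resistances in series:
R_inner film = 1/(h_i·A) = 1/(26.8×2.19) = 0.01704 K/W
R_brass = L/(kA) = 0.005/(102×2.19) = 2.238×10^-5 K/W
R_mineral wool = L/(kA) = 0.105/(0.041×2.19) = 1.169 K/W
R_total = 1.186 K/W
Q = ΔT / R_total = 37 / 1.186

Q ≈ 31.2 W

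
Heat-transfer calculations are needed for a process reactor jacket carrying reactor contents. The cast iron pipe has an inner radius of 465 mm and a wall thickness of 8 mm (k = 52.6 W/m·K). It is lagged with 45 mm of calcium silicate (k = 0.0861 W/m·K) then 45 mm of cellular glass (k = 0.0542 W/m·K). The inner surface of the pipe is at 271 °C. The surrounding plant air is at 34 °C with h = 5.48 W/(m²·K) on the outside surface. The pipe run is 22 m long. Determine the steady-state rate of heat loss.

Q ≈ 11200 W

Cylindrical conduction, so R = ln(r₂/r₁)/(2πkL) per layer, in series:
R_cast iron pipe wall = ln(473/465)/(2π×52.6×22) = 2.346×10^-6 K/W
R_calcium silicate = ln(518/473)/(2π×0.0861×22) = 0.007636 K/W
R_cellular glass = ln(563/518)/(2π×0.0542×22) = 0.01112 K/W
R_outer film = 1/(h_o·2πr_oL) = 1/(5.48×2π×0.563×22) = 0.002345 K/W
R_total = 0.0211 K/W
Q = ΔT/R_total = 237/0.0211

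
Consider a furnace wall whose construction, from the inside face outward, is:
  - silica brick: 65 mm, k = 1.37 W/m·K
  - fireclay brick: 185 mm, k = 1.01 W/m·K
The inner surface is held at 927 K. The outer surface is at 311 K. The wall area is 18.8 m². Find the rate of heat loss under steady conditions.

Thermal resistances in series:
R_silica brick = L/(kA) = 0.065/(1.37×18.8) = 0.002524 K/W
R_fireclay brick = L/(kA) = 0.185/(1.01×18.8) = 0.009743 K/W
R_total = 0.01227 K/W
Q = ΔT / R_total = 616 / 0.01227

Q ≈ 50200 W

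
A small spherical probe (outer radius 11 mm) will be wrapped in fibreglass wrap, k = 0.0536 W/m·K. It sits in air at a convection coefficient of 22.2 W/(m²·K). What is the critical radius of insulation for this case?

r_cr ≈ 4.83 mm

For a sphere r_cr = 2k/h = 2×0.0536/22.2
r_cr = 4.83 mm; since the bare radius (11 mm) is above r_cr, any added insulation will reduce heat loss.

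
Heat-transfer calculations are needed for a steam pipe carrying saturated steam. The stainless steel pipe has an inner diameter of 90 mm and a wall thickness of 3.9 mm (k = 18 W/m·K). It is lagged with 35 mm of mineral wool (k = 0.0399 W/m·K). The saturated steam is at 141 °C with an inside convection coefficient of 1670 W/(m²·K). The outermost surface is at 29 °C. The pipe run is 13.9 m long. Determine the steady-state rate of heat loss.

Q ≈ 722 W

Cylindrical conduction, so R = ln(r₂/r₁)/(2πkL) per layer, in series:
R_inner film = 1/(h_i·2πr₁L) = 1/(1670×2π×0.045×13.9) = 1.524×10^-4 K/W
R_stainless steel pipe wall = ln(48.9/45)/(2π×18×13.9) = 5.287×10^-5 K/W
R_mineral wool = ln(83.9/48.9)/(2π×0.0399×13.9) = 0.1549 K/W
R_total = 0.1551 K/W
Q = ΔT/R_total = 112/0.1551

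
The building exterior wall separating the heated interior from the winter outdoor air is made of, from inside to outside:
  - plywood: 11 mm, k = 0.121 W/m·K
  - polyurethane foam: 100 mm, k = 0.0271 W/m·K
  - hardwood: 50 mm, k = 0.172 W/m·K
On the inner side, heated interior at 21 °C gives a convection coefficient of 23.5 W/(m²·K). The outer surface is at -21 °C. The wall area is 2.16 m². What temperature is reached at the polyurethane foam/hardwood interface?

T ≈ -18 °C

Thermal resistances in series:
R_inner film = 1/(h_i·A) = 1/(23.5×2.16) = 0.0197 K/W
R_plywood = L/(kA) = 0.011/(0.121×2.16) = 0.04209 K/W
R_polyurethane foam = L/(kA) = 0.1/(0.0271×2.16) = 1.708 K/W
R_hardwood = L/(kA) = 0.05/(0.172×2.16) = 0.1346 K/W
R_total = 1.905 K/W;  Q = ΔT/R_total = 42/1.905 = 22.05 W
T_interface = T_inner − Q·ΣR(inner→interface) = 21 − 22.1×1.77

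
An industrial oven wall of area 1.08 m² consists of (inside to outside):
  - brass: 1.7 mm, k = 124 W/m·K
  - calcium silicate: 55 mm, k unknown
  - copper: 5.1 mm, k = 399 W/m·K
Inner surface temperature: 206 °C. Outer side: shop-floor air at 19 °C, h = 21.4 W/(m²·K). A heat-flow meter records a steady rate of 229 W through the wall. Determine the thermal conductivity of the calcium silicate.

Treating each layer as a thermal resistance in series:
R_brass = L/(kA) = 0.0017/(124×1.08) = 1.269×10^-5 K/W
R_copper = L/(kA) = 0.0051/(399×1.08) = 1.184×10^-5 K/W
R_outer film = 1/(h_o·A) = 1/(21.4×1.08) = 0.04327 K/W
Sum of known resistances R_other = 0.04329 K/W
Total R = ΔT/Q = 187/229 = 0.8166 K/W
R_calcium silicate = R_total − R_other = 0.7733 K/W
k = L/(R·A) = 0.055/(0.7733×1.08)

k ≈ 0.0659 W/(m·K)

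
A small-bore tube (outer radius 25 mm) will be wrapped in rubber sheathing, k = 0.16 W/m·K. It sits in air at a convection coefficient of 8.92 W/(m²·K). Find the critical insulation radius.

r_cr ≈ 17.9 mm

For a cylinder r_cr = k/h = 0.16/8.92
r_cr = 17.9 mm; since the bare radius (25 mm) is above r_cr, any added insulation will reduce heat loss.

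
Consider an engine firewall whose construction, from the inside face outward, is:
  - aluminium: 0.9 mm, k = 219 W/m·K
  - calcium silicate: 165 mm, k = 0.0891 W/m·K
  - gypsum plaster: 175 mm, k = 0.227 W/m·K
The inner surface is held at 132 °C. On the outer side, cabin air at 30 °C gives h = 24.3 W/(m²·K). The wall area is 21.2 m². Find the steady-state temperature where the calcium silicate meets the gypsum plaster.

T ≈ 61.1 °C

Treating each layer as a thermal resistance in series:
R_aluminium = L/(kA) = 0.0009/(219×21.2) = 1.938×10^-7 K/W
R_calcium silicate = L/(kA) = 0.165/(0.0891×21.2) = 0.08735 K/W
R_gypsum plaster = L/(kA) = 0.175/(0.227×21.2) = 0.03636 K/W
R_outer film = 1/(h_o·A) = 1/(24.3×21.2) = 0.001941 K/W
R_total = 0.1257 K/W;  Q = ΔT/R_total = 102/0.1257 = 811.7 W
T_interface = T_inner − Q·ΣR(inner→interface) = 132 − 812×0.08735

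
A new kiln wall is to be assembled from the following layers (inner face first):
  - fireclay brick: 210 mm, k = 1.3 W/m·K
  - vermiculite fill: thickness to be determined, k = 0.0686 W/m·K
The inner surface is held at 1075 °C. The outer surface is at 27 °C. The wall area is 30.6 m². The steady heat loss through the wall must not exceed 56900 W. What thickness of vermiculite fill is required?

Model the wall as resistances in series:
R_fireclay brick = L/(kA) = 0.21/(1.3×30.6) = 0.005279 K/W
Sum of the known resistances R_other = 0.005279 K/W
Required total resistance R_tot = ΔT/Q_allow = 1048/56900 = 0.01842 K/W
R_vermiculite fill = R_tot − R_other = 0.01314 K/W
L = R·k·A = 0.01314×0.0686×30.6

L ≈ 27.6 mm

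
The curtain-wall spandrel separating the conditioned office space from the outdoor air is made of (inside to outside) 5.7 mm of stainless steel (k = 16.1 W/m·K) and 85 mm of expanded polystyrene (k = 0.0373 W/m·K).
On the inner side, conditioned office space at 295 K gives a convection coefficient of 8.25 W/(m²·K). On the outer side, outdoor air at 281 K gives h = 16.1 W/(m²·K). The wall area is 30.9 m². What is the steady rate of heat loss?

Q ≈ 176 W

Thermal resistances in series:
R_inner film = 1/(h_i·A) = 1/(8.25×30.9) = 0.003923 K/W
R_stainless steel = L/(kA) = 0.0057/(16.1×30.9) = 1.146×10^-5 K/W
R_expanded polystyrene = L/(kA) = 0.085/(0.0373×30.9) = 0.07375 K/W
R_outer film = 1/(h_o·A) = 1/(16.1×30.9) = 0.00201 K/W
R_total = 0.07969 K/W
Q = ΔT / R_total = 14 / 0.07969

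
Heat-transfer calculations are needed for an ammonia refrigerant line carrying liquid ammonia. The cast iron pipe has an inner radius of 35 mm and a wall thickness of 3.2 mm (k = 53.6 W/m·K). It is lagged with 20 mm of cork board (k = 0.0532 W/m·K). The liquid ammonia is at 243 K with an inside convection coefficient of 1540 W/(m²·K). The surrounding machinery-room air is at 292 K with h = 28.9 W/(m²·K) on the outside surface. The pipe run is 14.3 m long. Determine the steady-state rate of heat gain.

Treating each annulus and film as a series resistance:
R_inner film = 1/(h_i·2πr₁L) = 1/(1540×2π×0.035×14.3) = 2.065×10^-4 K/W
R_cast iron pipe wall = ln(38.2/35)/(2π×53.6×14.3) = 1.817×10^-5 K/W
R_cork board = ln(58.2/38.2)/(2π×0.0532×14.3) = 0.08809 K/W
R_outer film = 1/(h_o·2πr_oL) = 1/(28.9×2π×0.0582×14.3) = 0.006617 K/W
R_total = 0.09493 K/W
Q = ΔT/R_total = 49/0.09493

Q ≈ 516 W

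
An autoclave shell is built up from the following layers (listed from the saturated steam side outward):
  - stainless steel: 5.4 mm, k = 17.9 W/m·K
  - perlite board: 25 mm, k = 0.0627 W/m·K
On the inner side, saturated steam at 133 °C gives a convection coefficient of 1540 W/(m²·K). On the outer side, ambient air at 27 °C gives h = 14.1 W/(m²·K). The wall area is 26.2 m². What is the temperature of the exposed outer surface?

Thermal resistances in series:
R_inner film = 1/(h_i·A) = 1/(1540×26.2) = 2.478×10^-5 K/W
R_stainless steel = L/(kA) = 0.0054/(17.9×26.2) = 1.151×10^-5 K/W
R_perlite board = L/(kA) = 0.025/(0.0627×26.2) = 0.01522 K/W
R_outer film = 1/(h_o·A) = 1/(14.1×26.2) = 0.002707 K/W
R_total = 0.01796 K/W;  Q = ΔT/R_total = 106/0.01796 = 5901 W
T_interface = T_inner − Q·ΣR(inner→interface) = 133 − 5900×0.01525

T ≈ 43 °C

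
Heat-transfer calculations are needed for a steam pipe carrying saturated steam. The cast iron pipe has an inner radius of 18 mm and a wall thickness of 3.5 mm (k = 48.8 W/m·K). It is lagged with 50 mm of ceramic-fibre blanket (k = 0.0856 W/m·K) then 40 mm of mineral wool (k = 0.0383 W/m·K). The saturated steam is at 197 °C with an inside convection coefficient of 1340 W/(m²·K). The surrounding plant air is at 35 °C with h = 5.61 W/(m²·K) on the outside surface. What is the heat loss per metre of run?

Cylindrical conduction, so R = ln(r₂/r₁)/(2πkL) per layer, in series:
R_inner film = 1/(h_i·2πr₁L) = 1/(1340×2π×0.018×1) = 0.006598 K/W
R_cast iron pipe wall = ln(21.5/18)/(2π×48.8×1) = 5.795×10^-4 K/W
R_ceramic-fibre blanket = ln(71.5/21.5)/(2π×0.0856×1) = 2.234 K/W
R_mineral wool = ln(111.5/71.5)/(2π×0.0383×1) = 1.846 K/W
R_outer film = 1/(h_o·2πr_oL) = 1/(5.61×2π×0.1115×1) = 0.2544 K/W
R_total = 4.342 K/W
Q = ΔT/R_total = 162/4.342

q′ ≈ 37.3 W/m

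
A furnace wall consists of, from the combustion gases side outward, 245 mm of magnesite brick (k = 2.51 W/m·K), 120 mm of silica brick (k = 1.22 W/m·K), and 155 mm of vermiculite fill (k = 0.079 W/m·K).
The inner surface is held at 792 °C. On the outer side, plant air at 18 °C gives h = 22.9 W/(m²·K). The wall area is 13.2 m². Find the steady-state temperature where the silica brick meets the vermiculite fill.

Using the resistance-network approach (series):
R_magnesite brick = L/(kA) = 0.245/(2.51×13.2) = 0.007395 K/W
R_silica brick = L/(kA) = 0.12/(1.22×13.2) = 0.007452 K/W
R_vermiculite fill = L/(kA) = 0.155/(0.079×13.2) = 0.1486 K/W
R_outer film = 1/(h_o·A) = 1/(22.9×13.2) = 0.003308 K/W
R_total = 0.1668 K/W;  Q = ΔT/R_total = 774/0.1668 = 4640 W
T_interface = T_inner − Q·ΣR(inner→interface) = 792 − 4640×0.01485

T ≈ 723 °C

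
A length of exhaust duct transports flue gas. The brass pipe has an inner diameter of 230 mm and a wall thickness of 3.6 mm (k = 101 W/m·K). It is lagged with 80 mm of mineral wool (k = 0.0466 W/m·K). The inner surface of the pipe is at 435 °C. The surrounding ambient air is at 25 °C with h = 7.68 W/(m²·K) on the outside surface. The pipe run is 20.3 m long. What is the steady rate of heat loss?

Q ≈ 4460 W

Radial resistances (cylindrical: R_cond = ln(r_o/r_i)/(2πkL), R_conv = 1/(h·2πrL)):
R_brass pipe wall = ln(118.6/115)/(2π×101×20.3) = 2.393×10^-6 K/W
R_mineral wool = ln(198.6/118.6)/(2π×0.0466×20.3) = 0.08674 K/W
R_outer film = 1/(h_o·2πr_oL) = 1/(7.68×2π×0.1986×20.3) = 0.00514 K/W
R_total = 0.09188 K/W
Q = ΔT/R_total = 410/0.09188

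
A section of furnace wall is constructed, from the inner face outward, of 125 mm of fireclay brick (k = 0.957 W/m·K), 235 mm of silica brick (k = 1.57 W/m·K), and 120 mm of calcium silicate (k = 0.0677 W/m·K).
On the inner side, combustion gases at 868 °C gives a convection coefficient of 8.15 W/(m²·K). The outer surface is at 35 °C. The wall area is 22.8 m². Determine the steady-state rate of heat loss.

Q ≈ 8730 W

Model the wall as resistances in series:
R_inner film = 1/(h_i·A) = 1/(8.15×22.8) = 0.005382 K/W
R_fireclay brick = L/(kA) = 0.125/(0.957×22.8) = 0.005729 K/W
R_silica brick = L/(kA) = 0.235/(1.57×22.8) = 0.006565 K/W
R_calcium silicate = L/(kA) = 0.12/(0.0677×22.8) = 0.07774 K/W
R_total = 0.09542 K/W
Q = ΔT / R_total = 833 / 0.09542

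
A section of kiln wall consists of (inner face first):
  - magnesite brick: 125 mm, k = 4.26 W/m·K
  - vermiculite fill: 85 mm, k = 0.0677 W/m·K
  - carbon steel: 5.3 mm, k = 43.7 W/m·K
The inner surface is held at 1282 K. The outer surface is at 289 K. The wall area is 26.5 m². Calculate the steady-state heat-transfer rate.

Model the wall as resistances in series:
R_magnesite brick = L/(kA) = 0.125/(4.26×26.5) = 0.001107 K/W
R_vermiculite fill = L/(kA) = 0.085/(0.0677×26.5) = 0.04738 K/W
R_carbon steel = L/(kA) = 0.0053/(43.7×26.5) = 4.577×10^-6 K/W
R_total = 0.04849 K/W
Q = ΔT / R_total = 993 / 0.04849

Q ≈ 20500 W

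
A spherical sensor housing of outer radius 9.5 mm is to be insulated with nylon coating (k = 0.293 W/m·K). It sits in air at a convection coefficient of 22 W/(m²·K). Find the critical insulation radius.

For a sphere r_cr = 2k/h = 2×0.293/22
r_cr = 26.6 mm; since the bare radius (9.5 mm) is below r_cr, adding a thin layer of insulation will *increase* heat loss.

r_cr ≈ 26.6 mm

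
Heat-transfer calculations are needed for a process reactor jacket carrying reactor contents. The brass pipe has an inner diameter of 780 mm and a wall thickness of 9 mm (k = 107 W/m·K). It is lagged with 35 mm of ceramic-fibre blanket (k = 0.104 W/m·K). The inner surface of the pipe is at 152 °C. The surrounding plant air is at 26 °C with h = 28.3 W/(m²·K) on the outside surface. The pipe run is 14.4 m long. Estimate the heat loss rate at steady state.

Q ≈ 12800 W

Per-layer cylindrical resistances, series-summed:
R_brass pipe wall = ln(399/390)/(2π×107×14.4) = 2.357×10^-6 K/W
R_ceramic-fibre blanket = ln(434/399)/(2π×0.104×14.4) = 0.008936 K/W
R_outer film = 1/(h_o·2πr_oL) = 1/(28.3×2π×0.434×14.4) = 8.999×10^-4 K/W
R_total = 0.009838 K/W
Q = ΔT/R_total = 126/0.009838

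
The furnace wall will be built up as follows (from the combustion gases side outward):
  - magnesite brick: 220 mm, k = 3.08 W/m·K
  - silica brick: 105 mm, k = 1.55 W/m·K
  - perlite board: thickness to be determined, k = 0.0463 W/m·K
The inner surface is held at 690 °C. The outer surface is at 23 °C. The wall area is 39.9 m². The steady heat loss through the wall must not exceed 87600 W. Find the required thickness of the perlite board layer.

L ≈ 7.62 mm

Series thermal resistances:
R_magnesite brick = L/(kA) = 0.22/(3.08×39.9) = 0.00179 K/W
R_silica brick = L/(kA) = 0.105/(1.55×39.9) = 0.001698 K/W
Sum of the known resistances R_other = 0.003488 K/W
Required total resistance R_tot = ΔT/Q_allow = 667/87600 = 0.007614 K/W
R_perlite board = R_tot − R_other = 0.004126 K/W
L = R·k·A = 0.004126×0.0463×39.9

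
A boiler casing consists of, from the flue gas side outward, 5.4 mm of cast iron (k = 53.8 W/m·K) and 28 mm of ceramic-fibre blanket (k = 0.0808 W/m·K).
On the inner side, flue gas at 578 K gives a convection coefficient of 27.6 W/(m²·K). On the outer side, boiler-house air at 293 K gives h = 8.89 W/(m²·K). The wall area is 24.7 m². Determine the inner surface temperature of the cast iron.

T ≈ 557 K

Thermal resistances in series:
R_inner film = 1/(h_i·A) = 1/(27.6×24.7) = 0.001467 K/W
R_cast iron = L/(kA) = 0.0054/(53.8×24.7) = 4.064×10^-6 K/W
R_ceramic-fibre blanket = L/(kA) = 0.028/(0.0808×24.7) = 0.01403 K/W
R_outer film = 1/(h_o·A) = 1/(8.89×24.7) = 0.004554 K/W
R_total = 0.02005 K/W;  Q = ΔT/R_total = 285/0.02005 = 14210 W
T_interface = T_inner − Q·ΣR(inner→interface) = 578 − 14200×0.001467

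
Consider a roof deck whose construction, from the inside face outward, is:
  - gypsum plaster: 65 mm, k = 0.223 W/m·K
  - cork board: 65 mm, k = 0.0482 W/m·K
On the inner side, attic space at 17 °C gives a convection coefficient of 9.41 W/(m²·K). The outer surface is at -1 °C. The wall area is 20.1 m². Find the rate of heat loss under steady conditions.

Q ≈ 207 W

Series thermal resistances:
R_inner film = 1/(h_i·A) = 1/(9.41×20.1) = 0.005287 K/W
R_gypsum plaster = L/(kA) = 0.065/(0.223×20.1) = 0.0145 K/W
R_cork board = L/(kA) = 0.065/(0.0482×20.1) = 0.06709 K/W
R_total = 0.08688 K/W
Q = ΔT / R_total = 18 / 0.08688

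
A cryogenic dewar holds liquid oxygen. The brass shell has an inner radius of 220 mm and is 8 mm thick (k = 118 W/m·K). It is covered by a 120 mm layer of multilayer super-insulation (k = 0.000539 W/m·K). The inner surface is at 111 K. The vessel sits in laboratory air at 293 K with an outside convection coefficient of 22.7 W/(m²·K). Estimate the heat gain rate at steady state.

Radial (spherical) resistances in series:
R_brass shell = (1/0.22 − 1/0.228)/(4π×118) = 1.076×10^-4 K/W
R_multilayer super-insulation = (1/0.228 − 1/0.348)/(4π×0.000539) = 223.3 K/W
R_outer film = 1/(h·4πr_o²) = 1/(22.7×4π×0.348²) = 0.02895 K/W
R_total = 223.3 K/W
Q = ΔT/R_total = 182/223.3

Q ≈ 0.815 W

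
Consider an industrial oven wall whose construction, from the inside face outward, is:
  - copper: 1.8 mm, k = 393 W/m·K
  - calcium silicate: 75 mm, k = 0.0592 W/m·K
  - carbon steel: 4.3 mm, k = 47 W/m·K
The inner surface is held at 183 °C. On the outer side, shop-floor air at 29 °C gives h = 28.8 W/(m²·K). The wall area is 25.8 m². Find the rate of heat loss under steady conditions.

Using the resistance-network approach (series):
R_copper = L/(kA) = 0.0018/(393×25.8) = 1.775×10^-7 K/W
R_calcium silicate = L/(kA) = 0.075/(0.0592×25.8) = 0.0491 K/W
R_carbon steel = L/(kA) = 0.0043/(47×25.8) = 3.546×10^-6 K/W
R_outer film = 1/(h_o·A) = 1/(28.8×25.8) = 0.001346 K/W
R_total = 0.05045 K/W
Q = ΔT / R_total = 154 / 0.05045

Q ≈ 3050 W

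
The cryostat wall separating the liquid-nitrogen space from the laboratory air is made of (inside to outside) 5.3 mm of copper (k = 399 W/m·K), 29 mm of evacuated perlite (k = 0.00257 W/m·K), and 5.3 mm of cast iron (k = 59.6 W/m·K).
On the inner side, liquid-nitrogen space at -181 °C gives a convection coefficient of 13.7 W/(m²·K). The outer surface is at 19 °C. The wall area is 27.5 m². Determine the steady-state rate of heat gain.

Using the resistance-network approach (series):
R_inner film = 1/(h_i·A) = 1/(13.7×27.5) = 0.002654 K/W
R_copper = L/(kA) = 0.0053/(399×27.5) = 4.83×10^-7 K/W
R_evacuated perlite = L/(kA) = 0.029/(0.00257×27.5) = 0.4103 K/W
R_cast iron = L/(kA) = 0.0053/(59.6×27.5) = 3.234×10^-6 K/W
R_total = 0.413 K/W
Q = ΔT / R_total = 200 / 0.413

Q ≈ 484 W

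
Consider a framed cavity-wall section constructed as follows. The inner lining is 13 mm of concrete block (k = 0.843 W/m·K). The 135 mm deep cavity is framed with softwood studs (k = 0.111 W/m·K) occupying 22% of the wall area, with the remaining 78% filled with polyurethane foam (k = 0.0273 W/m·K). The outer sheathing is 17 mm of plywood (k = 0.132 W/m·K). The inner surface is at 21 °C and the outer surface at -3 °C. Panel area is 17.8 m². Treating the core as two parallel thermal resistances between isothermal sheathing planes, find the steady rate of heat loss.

Q ≈ 138 W

Sheathing layers in series; stud and cavity paths in parallel between them.
R_inner = 0.013/(0.843×17.8) = 8.664×10^-4 K/W
R_stud  = 0.135/(0.111×0.22×17.8) = 0.3106 K/W
R_cav   = 0.135/(0.0273×0.78×17.8) = 0.3562 K/W
1/R_core = 1/R_stud + 1/R_cav → R_core = 0.1659 K/W
R_outer = 0.017/(0.132×17.8) = 0.007235 K/W
R_total = 0.174 K/W
Q = ΔT/R_total = 24/0.174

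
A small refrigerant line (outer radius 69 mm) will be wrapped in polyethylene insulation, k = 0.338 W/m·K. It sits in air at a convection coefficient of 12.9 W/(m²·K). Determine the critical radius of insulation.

For a cylinder r_cr = k/h = 0.338/12.9
r_cr = 26.2 mm; since the bare radius (69 mm) is above r_cr, any added insulation will reduce heat loss.

r_cr ≈ 26.2 mm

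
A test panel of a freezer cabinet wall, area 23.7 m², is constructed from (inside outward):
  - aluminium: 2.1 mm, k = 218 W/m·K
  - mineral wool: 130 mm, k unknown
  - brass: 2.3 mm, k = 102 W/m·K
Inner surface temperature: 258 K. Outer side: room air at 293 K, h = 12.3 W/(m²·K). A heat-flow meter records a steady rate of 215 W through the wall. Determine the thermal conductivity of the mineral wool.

k ≈ 0.0344 W/(m·K)

Using the resistance-network approach (series):
R_aluminium = L/(kA) = 0.0021/(218×23.7) = 4.065×10^-7 K/W
R_brass = L/(kA) = 0.0023/(102×23.7) = 9.514×10^-7 K/W
R_outer film = 1/(h_o·A) = 1/(12.3×23.7) = 0.00343 K/W
Sum of known resistances R_other = 0.003432 K/W
Total R = ΔT/Q = 35/215 = 0.1628 K/W
R_mineral wool = R_total − R_other = 0.1594 K/W
k = L/(R·A) = 0.13/(0.1594×23.7)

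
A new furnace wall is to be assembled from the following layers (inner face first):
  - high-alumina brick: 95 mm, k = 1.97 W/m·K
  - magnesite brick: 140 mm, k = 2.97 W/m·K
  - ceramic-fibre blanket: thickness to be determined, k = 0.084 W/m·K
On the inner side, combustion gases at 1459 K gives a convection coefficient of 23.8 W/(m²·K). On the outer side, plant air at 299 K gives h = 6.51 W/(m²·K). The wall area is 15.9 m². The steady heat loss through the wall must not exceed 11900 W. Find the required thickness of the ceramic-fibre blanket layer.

Series thermal resistances:
R_inner film = 1/(h_i·A) = 1/(23.8×15.9) = 0.002643 K/W
R_high-alumina brick = L/(kA) = 0.095/(1.97×15.9) = 0.003033 K/W
R_magnesite brick = L/(kA) = 0.14/(2.97×15.9) = 0.002965 K/W
R_outer film = 1/(h_o·A) = 1/(6.51×15.9) = 0.009661 K/W
Sum of the known resistances R_other = 0.0183 K/W
Required total resistance R_tot = ΔT/Q_allow = 1160/11900 = 0.09748 K/W
R_ceramic-fibre blanket = R_tot − R_other = 0.07918 K/W
L = R·k·A = 0.07918×0.084×15.9

L ≈ 106 mm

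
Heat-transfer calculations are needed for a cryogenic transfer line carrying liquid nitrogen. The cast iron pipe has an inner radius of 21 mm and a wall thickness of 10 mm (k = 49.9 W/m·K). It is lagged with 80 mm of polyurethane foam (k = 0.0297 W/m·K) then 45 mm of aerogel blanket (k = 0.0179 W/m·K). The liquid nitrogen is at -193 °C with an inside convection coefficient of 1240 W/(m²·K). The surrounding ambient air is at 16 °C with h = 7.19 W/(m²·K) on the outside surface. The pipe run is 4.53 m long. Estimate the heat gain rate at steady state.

For a radial system each layer contributes R = ln(r_out/r_in)/(2πkL); films add R = 1/(hA).
R_inner film = 1/(h_i·2πr₁L) = 1/(1240×2π×0.021×4.53) = 0.001349 K/W
R_cast iron pipe wall = ln(31/21)/(2π×49.9×4.53) = 2.742×10^-4 K/W
R_polyurethane foam = ln(111/31)/(2π×0.0297×4.53) = 1.509 K/W
R_aerogel blanket = ln(156/111)/(2π×0.0179×4.53) = 0.668 K/W
R_outer film = 1/(h_o·2πr_oL) = 1/(7.19×2π×0.156×4.53) = 0.03132 K/W
R_total = 2.21 K/W
Q = ΔT/R_total = 209/2.21

Q ≈ 94.6 W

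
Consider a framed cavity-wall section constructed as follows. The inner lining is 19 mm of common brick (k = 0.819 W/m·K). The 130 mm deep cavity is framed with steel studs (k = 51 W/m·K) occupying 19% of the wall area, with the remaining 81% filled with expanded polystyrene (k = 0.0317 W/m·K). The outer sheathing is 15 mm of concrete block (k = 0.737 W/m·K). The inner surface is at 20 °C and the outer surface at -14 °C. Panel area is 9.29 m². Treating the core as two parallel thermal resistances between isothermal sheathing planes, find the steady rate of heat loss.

Sheathing layers in series; stud and cavity paths in parallel between them.
R_inner = 0.019/(0.819×9.29) = 0.002497 K/W
R_stud  = 0.13/(51×0.19×9.29) = 0.001444 K/W
R_cav   = 0.13/(0.0317×0.81×9.29) = 0.545 K/W
1/R_core = 1/R_stud + 1/R_cav → R_core = 0.00144 K/W
R_outer = 0.015/(0.737×9.29) = 0.002191 K/W
R_total = 0.006128 K/W
Q = ΔT/R_total = 34/0.006128

Q ≈ 5550 W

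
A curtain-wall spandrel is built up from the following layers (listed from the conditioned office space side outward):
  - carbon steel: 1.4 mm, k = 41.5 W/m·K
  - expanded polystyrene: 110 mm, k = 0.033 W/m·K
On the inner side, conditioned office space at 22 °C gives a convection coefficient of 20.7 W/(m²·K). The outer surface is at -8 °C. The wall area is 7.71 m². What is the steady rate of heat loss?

Q ≈ 68.4 W

Using the resistance-network approach (series):
R_inner film = 1/(h_i·A) = 1/(20.7×7.71) = 0.006266 K/W
R_carbon steel = L/(kA) = 0.0014/(41.5×7.71) = 4.375×10^-6 K/W
R_expanded polystyrene = L/(kA) = 0.11/(0.033×7.71) = 0.4323 K/W
R_total = 0.4386 K/W
Q = ΔT / R_total = 30 / 0.4386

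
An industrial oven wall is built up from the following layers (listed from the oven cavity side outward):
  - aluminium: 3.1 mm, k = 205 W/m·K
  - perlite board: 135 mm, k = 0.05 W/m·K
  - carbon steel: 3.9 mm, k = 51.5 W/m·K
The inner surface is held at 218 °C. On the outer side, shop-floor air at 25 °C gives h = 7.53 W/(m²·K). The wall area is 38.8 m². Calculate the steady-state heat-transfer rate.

Series thermal resistances:
R_aluminium = L/(kA) = 0.0031/(205×38.8) = 3.897×10^-7 K/W
R_perlite board = L/(kA) = 0.135/(0.05×38.8) = 0.06959 K/W
R_carbon steel = L/(kA) = 0.0039/(51.5×38.8) = 1.952×10^-6 K/W
R_outer film = 1/(h_o·A) = 1/(7.53×38.8) = 0.003423 K/W
R_total = 0.07301 K/W
Q = ΔT / R_total = 193 / 0.07301

Q ≈ 2640 W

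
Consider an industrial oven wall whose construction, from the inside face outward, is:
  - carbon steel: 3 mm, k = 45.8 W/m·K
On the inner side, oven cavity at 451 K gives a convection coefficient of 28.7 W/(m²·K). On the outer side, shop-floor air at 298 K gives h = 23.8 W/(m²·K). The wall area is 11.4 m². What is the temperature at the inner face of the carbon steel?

Treating each layer as a thermal resistance in series:
R_inner film = 1/(h_i·A) = 1/(28.7×11.4) = 0.003056 K/W
R_carbon steel = L/(kA) = 0.003/(45.8×11.4) = 5.746×10^-6 K/W
R_outer film = 1/(h_o·A) = 1/(23.8×11.4) = 0.003686 K/W
R_total = 0.006748 K/W;  Q = ΔT/R_total = 153/0.006748 = 22670 W
T_interface = T_inner − Q·ΣR(inner→interface) = 451 − 22700×0.003056

T ≈ 382 K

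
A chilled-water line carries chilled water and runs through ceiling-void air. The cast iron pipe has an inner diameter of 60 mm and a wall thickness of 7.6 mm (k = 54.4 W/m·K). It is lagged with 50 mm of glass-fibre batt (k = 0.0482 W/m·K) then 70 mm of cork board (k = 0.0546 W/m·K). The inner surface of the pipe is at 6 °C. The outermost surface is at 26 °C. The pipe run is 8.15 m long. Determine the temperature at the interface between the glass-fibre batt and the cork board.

Cylindrical conduction, so R = ln(r₂/r₁)/(2πkL) per layer, in series:
R_cast iron pipe wall = ln(37.6/30)/(2π×54.4×8.15) = 8.106×10^-5 K/W
R_glass-fibre batt = ln(87.6/37.6)/(2π×0.0482×8.15) = 0.3427 K/W
R_cork board = ln(157.6/87.6)/(2π×0.0546×8.15) = 0.21 K/W
R_total = 0.5528 K/W
Q = ΔT/R_total = 20/0.5528
Q = 36.2 W
T_interface = T_inner + Q·ΣR(inner→interface) = 6 + 36.2×0.3427

T ≈ 18.4 °C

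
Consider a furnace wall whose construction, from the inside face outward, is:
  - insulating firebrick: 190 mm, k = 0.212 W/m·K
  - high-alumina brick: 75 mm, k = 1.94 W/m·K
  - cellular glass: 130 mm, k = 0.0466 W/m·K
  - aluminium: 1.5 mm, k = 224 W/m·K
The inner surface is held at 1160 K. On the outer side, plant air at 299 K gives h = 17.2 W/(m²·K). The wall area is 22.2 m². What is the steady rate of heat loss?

Thermal resistances in series:
R_insulating firebrick = L/(kA) = 0.19/(0.212×22.2) = 0.04037 K/W
R_high-alumina brick = L/(kA) = 0.075/(1.94×22.2) = 0.001741 K/W
R_cellular glass = L/(kA) = 0.13/(0.0466×22.2) = 0.1257 K/W
R_aluminium = L/(kA) = 0.0015/(224×22.2) = 3.016×10^-7 K/W
R_outer film = 1/(h_o·A) = 1/(17.2×22.2) = 0.002619 K/W
R_total = 0.1704 K/W
Q = ΔT / R_total = 861 / 0.1704

Q ≈ 5050 W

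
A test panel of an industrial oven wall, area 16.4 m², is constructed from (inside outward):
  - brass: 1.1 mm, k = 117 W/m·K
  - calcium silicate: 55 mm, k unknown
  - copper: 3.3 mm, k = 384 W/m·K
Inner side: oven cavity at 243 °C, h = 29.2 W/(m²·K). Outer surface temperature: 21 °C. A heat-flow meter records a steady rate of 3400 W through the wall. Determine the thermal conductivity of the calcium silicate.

k ≈ 0.0531 W/(m·K)

Series thermal resistances:
R_inner film = 1/(h_i·A) = 1/(29.2×16.4) = 0.002088 K/W
R_brass = L/(kA) = 0.0011/(117×16.4) = 5.733×10^-7 K/W
R_copper = L/(kA) = 0.0033/(384×16.4) = 5.24×10^-7 K/W
Sum of known resistances R_other = 0.002089 K/W
Total R = ΔT/Q = 222/3400 = 0.06529 K/W
R_calcium silicate = R_total − R_other = 0.0632 K/W
k = L/(R·A) = 0.055/(0.0632×16.4)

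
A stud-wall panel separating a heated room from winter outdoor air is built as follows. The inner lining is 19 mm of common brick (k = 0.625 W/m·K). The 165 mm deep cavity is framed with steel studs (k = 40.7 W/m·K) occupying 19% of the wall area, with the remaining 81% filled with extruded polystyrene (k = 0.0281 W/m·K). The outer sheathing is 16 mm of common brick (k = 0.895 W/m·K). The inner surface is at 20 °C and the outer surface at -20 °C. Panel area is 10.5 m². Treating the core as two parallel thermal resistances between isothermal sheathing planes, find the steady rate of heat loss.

Sheathing layers in series; stud and cavity paths in parallel between them.
R_inner = 0.019/(0.625×10.5) = 0.002895 K/W
R_stud  = 0.165/(40.7×0.19×10.5) = 0.002032 K/W
R_cav   = 0.165/(0.0281×0.81×10.5) = 0.6904 K/W
1/R_core = 1/R_stud + 1/R_cav → R_core = 0.002026 K/W
R_outer = 0.016/(0.895×10.5) = 0.001703 K/W
R_total = 0.006624 K/W
Q = ΔT/R_total = 40/0.006624

Q ≈ 6040 W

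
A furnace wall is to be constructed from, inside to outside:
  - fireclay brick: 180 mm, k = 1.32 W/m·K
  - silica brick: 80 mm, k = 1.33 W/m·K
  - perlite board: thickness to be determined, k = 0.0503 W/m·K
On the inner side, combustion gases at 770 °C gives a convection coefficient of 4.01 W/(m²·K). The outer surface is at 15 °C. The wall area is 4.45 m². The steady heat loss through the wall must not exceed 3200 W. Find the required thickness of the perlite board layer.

Using the resistance-network approach (series):
R_inner film = 1/(h_i·A) = 1/(4.01×4.45) = 0.05604 K/W
R_fireclay brick = L/(kA) = 0.18/(1.32×4.45) = 0.03064 K/W
R_silica brick = L/(kA) = 0.08/(1.33×4.45) = 0.01352 K/W
Sum of the known resistances R_other = 0.1002 K/W
Required total resistance R_tot = ΔT/Q_allow = 755/3200 = 0.2359 K/W
R_perlite board = R_tot − R_other = 0.1357 K/W
L = R·k·A = 0.1357×0.0503×4.45

L ≈ 30.4 mm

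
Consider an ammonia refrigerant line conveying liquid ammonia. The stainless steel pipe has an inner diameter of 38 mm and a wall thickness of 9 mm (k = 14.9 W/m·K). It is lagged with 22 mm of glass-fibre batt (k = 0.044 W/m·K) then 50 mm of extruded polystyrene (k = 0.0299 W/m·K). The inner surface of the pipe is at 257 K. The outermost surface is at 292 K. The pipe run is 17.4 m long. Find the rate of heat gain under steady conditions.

For a radial system each layer contributes R = ln(r_out/r_in)/(2πkL); films add R = 1/(hA).
R_stainless steel pipe wall = ln(28/19)/(2π×14.9×17.4) = 2.38×10^-4 K/W
R_glass-fibre batt = ln(50/28)/(2π×0.044×17.4) = 0.1205 K/W
R_extruded polystyrene = ln(100/50)/(2π×0.0299×17.4) = 0.212 K/W
R_total = 0.3328 K/W
Q = ΔT/R_total = 35/0.3328

Q ≈ 105 W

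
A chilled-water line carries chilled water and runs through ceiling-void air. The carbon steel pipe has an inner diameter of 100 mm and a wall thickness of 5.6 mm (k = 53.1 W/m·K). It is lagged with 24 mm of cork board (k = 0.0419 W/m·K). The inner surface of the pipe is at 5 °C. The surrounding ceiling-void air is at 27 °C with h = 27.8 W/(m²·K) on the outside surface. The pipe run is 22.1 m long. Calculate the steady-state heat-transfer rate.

Cylindrical conduction, so R = ln(r₂/r₁)/(2πkL) per layer, in series:
R_carbon steel pipe wall = ln(55.6/50)/(2π×53.1×22.1) = 1.44×10^-5 K/W
R_cork board = ln(79.6/55.6)/(2π×0.0419×22.1) = 0.06167 K/W
R_outer film = 1/(h_o·2πr_oL) = 1/(27.8×2π×0.0796×22.1) = 0.003254 K/W
R_total = 0.06494 K/W
Q = ΔT/R_total = 22/0.06494

Q ≈ 339 W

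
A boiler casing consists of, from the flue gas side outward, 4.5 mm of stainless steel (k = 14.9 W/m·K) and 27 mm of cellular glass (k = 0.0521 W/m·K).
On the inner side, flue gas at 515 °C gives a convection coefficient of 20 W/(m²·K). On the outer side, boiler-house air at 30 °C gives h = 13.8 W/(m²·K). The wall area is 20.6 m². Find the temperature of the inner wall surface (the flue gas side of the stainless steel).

Series thermal resistances:
R_inner film = 1/(h_i·A) = 1/(20×20.6) = 0.002427 K/W
R_stainless steel = L/(kA) = 0.0045/(14.9×20.6) = 1.466×10^-5 K/W
R_cellular glass = L/(kA) = 0.027/(0.0521×20.6) = 0.02516 K/W
R_outer film = 1/(h_o·A) = 1/(13.8×20.6) = 0.003518 K/W
R_total = 0.03112 K/W;  Q = ΔT/R_total = 485/0.03112 = 15590 W
T_interface = T_inner − Q·ΣR(inner→interface) = 515 − 15600×0.002427

T ≈ 477 °C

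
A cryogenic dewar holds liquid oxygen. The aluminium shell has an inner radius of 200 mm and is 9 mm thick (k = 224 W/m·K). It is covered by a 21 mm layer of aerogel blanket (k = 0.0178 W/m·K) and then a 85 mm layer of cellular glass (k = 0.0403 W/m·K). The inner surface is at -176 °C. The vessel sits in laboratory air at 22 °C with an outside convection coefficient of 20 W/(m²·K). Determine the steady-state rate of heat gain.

Spherical conduction: R = (1/r_in − 1/r_out)/(4πk) per layer; series-sum.
R_aluminium shell = (1/0.2 − 1/0.209)/(4π×224) = 7.649×10^-5 K/W
R_aerogel blanket = (1/0.209 − 1/0.23)/(4π×0.0178) = 1.953 K/W
R_cellular glass = (1/0.23 − 1/0.315)/(4π×0.0403) = 2.317 K/W
R_outer film = 1/(h·4πr_o²) = 1/(20×4π×0.315²) = 0.0401 K/W
R_total = 4.31 K/W
Q = ΔT/R_total = 198/4.31

Q ≈ 45.9 W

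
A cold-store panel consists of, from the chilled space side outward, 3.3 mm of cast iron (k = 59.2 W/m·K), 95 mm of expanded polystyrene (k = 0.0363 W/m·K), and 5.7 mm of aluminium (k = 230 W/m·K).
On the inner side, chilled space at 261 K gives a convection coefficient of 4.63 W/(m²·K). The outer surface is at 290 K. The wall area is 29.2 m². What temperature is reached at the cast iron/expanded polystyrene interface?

T ≈ 263 K

Model the wall as resistances in series:
R_inner film = 1/(h_i·A) = 1/(4.63×29.2) = 0.007397 K/W
R_cast iron = L/(kA) = 0.0033/(59.2×29.2) = 1.909×10^-6 K/W
R_expanded polystyrene = L/(kA) = 0.095/(0.0363×29.2) = 0.08963 K/W
R_aluminium = L/(kA) = 0.0057/(230×29.2) = 8.487×10^-7 K/W
R_total = 0.09703 K/W;  Q = ΔT/R_total = 29/0.09703 = 298.9 W
T_interface = T_inner + Q·ΣR(inner→interface) = 261 + 299×0.007399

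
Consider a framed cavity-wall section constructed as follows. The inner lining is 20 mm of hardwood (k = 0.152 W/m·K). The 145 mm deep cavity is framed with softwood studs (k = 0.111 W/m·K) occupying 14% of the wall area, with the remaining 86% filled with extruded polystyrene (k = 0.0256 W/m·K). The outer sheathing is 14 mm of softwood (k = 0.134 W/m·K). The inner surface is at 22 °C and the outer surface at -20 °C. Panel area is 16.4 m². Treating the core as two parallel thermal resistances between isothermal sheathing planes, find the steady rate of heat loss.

Q ≈ 168 W

Sheathing layers in series; stud and cavity paths in parallel between them.
R_inner = 0.02/(0.152×16.4) = 0.008023 K/W
R_stud  = 0.145/(0.111×0.14×16.4) = 0.5689 K/W
R_cav   = 0.145/(0.0256×0.86×16.4) = 0.4016 K/W
1/R_core = 1/R_stud + 1/R_cav → R_core = 0.2354 K/W
R_outer = 0.014/(0.134×16.4) = 0.006371 K/W
R_total = 0.2498 K/W
Q = ΔT/R_total = 42/0.2498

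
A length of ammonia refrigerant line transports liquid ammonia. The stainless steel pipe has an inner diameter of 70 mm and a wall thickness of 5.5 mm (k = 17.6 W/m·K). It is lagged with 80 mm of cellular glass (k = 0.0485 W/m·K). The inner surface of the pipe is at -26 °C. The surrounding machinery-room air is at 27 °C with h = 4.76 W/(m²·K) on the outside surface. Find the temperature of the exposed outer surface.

Radial resistances (cylindrical: R_cond = ln(r_o/r_i)/(2πkL), R_conv = 1/(h·2πrL)):
R_stainless steel pipe wall = ln(40.5/35)/(2π×17.6×1) = 0.00132 K/W
R_cellular glass = ln(120.5/40.5)/(2π×0.0485×1) = 3.578 K/W
R_outer film = 1/(h_o·2πr_oL) = 1/(4.76×2π×0.1205×1) = 0.2775 K/W
R_total = 3.857 K/W
Q = ΔT/R_total = 53/3.857
Q = 13.7 W/m
T_interface = T_inner + Q·ΣR(inner→interface) = -26 + 13.7×3.579

T ≈ 23.2 °C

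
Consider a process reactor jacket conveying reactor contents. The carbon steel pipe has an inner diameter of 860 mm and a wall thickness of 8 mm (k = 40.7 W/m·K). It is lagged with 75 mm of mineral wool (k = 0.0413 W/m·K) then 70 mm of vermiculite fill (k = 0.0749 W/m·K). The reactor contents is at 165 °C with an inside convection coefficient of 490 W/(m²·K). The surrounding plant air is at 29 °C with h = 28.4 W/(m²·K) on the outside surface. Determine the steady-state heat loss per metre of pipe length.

Treating each annulus and film as a series resistance:
R_inner film = 1/(h_i·2πr₁L) = 1/(490×2π×0.43×1) = 7.554×10^-4 K/W
R_carbon steel pipe wall = ln(438/430)/(2π×40.7×1) = 7.208×10^-5 K/W
R_mineral wool = ln(513/438)/(2π×0.0413×1) = 0.6091 K/W
R_vermiculite fill = ln(583/513)/(2π×0.0749×1) = 0.2718 K/W
R_outer film = 1/(h_o·2πr_oL) = 1/(28.4×2π×0.583×1) = 0.009612 K/W
R_total = 0.8913 K/W
Q = ΔT/R_total = 136/0.8913

q′ ≈ 153 W/m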